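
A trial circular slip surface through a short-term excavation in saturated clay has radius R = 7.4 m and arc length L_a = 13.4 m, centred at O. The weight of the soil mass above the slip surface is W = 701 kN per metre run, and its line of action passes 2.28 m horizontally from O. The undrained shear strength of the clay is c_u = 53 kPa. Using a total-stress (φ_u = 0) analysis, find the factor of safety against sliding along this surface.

FS = 3.29

Taking moments about the centre O, the resisting moment is provided by the undrained shear strength acting along the arc:
M_R = c_u·L_a·R = 53·13.40·7.4 = 5255.5 kN·m/m
M_D = W·d = 701·2.28 = 1598.3 kN·m/m
FS = M_R / M_D = 5255.5 / 1598.3 = 3.288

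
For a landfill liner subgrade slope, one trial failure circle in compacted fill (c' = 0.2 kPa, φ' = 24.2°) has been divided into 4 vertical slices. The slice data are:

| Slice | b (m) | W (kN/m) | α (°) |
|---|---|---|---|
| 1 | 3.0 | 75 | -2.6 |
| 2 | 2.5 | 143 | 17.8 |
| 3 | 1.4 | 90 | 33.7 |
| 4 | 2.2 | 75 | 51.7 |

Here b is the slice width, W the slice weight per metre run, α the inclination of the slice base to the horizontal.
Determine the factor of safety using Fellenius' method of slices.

FS = 1.02

Ordinary method of slices: FS = Σ[c'·Δl_i + (W_i cosα_i)·tanφ'] / Σ W_i sinα_i, with Δl_i = b_i / cosα_i.
Slice 1: Δl = 3.0/cos(-2.6°) = 3.003 m; N'_1 = 75·cos(-2.6°) = 74.9; c'Δl = 0.60; W sinα = -3.4
Slice 2: Δl = 2.5/cos17.8° = 2.626 m; N'_2 = 143·cos17.8° = 136.2; c'Δl = 0.53; W sinα = 43.7
Slice 3: Δl = 1.4/cos33.7° = 1.683 m; N'_3 = 90·cos33.7° = 74.9; c'Δl = 0.34; W sinα = 49.9
Slice 4: Δl = 2.2/cos51.7° = 3.550 m; N'_4 = 75·cos51.7° = 46.5; c'Δl = 0.71; W sinα = 58.9
Σc'Δl = 2.2 kN/m; ΣN' = 332.4 kN/m; ΣW sinα = 149.1 kN/m
Resisting = 2.2 + 332.4·tan24.2° = 2.2 + 149.4 = 151.6 kN/m
FS = 151.6 / 149.1 = 1.017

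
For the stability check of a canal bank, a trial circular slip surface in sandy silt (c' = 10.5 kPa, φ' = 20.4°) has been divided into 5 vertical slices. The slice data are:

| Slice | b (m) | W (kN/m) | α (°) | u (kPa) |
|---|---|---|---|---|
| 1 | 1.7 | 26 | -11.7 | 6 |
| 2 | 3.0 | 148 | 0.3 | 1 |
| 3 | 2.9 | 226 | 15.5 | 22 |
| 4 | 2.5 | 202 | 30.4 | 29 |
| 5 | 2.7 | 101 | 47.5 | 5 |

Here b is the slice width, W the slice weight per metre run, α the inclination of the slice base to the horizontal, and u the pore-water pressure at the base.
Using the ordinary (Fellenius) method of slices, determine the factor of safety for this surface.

FS = 1.38

Ordinary method of slices: FS = Σ[c'·Δl_i + (W_i cosα_i − u_i·Δl_i)·tanφ'] / Σ W_i sinα_i, with Δl_i = b_i / cosα_i.
Slice 1: Δl = 1.7/cos(-11.7°) = 1.736 m; N'_1 = 26·cos(-11.7°) − 6·1.736 = 15.0; c'Δl = 18.23; W sinα = -5.3
Slice 2: Δl = 3.0/cos0.3° = 3.000 m; N'_2 = 148·cos0.3° − 1·3.000 = 145.0; c'Δl = 31.50; W sinα = 0.8
Slice 3: Δl = 2.9/cos15.5° = 3.009 m; N'_3 = 226·cos15.5° − 22·3.009 = 151.6; c'Δl = 31.60; W sinα = 60.4
Slice 4: Δl = 2.5/cos30.4° = 2.899 m; N'_4 = 202·cos30.4° − 29·2.899 = 90.2; c'Δl = 30.43; W sinα = 102.2
Slice 5: Δl = 2.7/cos47.5° = 3.997 m; N'_5 = 101·cos47.5° − 5·3.997 = 48.3; c'Δl = 41.96; W sinα = 74.5
Σc'Δl = 153.7 kN/m; ΣN' = 450.0 kN/m; ΣW sinα = 232.6 kN/m
Resisting = 153.7 + 450.0·tan20.4° = 153.7 + 167.4 = 321.1 kN/m
FS = 321.1 / 232.6 = 1.381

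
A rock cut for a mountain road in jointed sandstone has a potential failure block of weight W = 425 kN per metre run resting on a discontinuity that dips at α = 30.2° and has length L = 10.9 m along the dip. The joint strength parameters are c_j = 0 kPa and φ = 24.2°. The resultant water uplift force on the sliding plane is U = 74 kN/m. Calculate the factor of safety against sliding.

Resolving the block weight along and normal to the plane and applying the Mohr–Coulomb strength on the joint:
N' = W cosα − U = 425·cos30.2° − 74 = 293.3 kN/m
Driving force T = W sinα = 425·sin30.2° = 213.8 kN/m
Resisting force R = c_j·L + N'·tanφ = 0·10.9 + 293.3·tan24.2° = 0.0 + 131.8 = 131.8 kN/m
FS = R / T = 131.8 / 213.8 = 0.617

FS = 0.62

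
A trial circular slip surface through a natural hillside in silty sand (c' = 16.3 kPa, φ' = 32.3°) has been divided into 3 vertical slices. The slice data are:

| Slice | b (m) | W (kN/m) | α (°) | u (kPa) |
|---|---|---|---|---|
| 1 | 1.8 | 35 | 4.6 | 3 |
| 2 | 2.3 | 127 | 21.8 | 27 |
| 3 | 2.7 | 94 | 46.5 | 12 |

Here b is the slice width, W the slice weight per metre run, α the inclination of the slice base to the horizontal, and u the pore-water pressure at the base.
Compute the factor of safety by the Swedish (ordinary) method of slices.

FS = 1.66

Ordinary method of slices: FS = Σ[c'·Δl_i + (W_i cosα_i − u_i·Δl_i)·tanφ'] / Σ W_i sinα_i, with Δl_i = b_i / cosα_i.
Slice 1: Δl = 1.8/cos4.6° = 1.806 m; N'_1 = 35·cos4.6° − 3·1.806 = 29.5; c'Δl = 29.43; W sinα = 2.8
Slice 2: Δl = 2.3/cos21.8° = 2.477 m; N'_2 = 127·cos21.8° − 27·2.477 = 51.0; c'Δl = 40.38; W sinα = 47.2
Slice 3: Δl = 2.7/cos46.5° = 3.922 m; N'_3 = 94·cos46.5° − 12·3.922 = 17.6; c'Δl = 63.94; W sinα = 68.2
Σc'Δl = 133.7 kN/m; ΣN' = 98.1 kN/m; ΣW sinα = 118.2 kN/m
Resisting = 133.7 + 98.1·tan32.3° = 133.7 + 62.0 = 195.8 kN/m
FS = 195.8 / 118.2 = 1.657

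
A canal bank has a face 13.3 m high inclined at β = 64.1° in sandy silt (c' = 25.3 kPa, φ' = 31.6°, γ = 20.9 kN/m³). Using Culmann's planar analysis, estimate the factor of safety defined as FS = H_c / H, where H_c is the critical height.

FS = 1.78

H_c = (4c'/γ) · sinβ cosφ' / [1 − cos(β − φ')]
    = (4·25.3/20.9) · sin64.1°·cos31.6° / [1 − cos32.5°]
    = 4.842 · 0.7662 / 0.1566 = 23.69 m
FS = H_c / H = 23.69 / 13.3 = 1.781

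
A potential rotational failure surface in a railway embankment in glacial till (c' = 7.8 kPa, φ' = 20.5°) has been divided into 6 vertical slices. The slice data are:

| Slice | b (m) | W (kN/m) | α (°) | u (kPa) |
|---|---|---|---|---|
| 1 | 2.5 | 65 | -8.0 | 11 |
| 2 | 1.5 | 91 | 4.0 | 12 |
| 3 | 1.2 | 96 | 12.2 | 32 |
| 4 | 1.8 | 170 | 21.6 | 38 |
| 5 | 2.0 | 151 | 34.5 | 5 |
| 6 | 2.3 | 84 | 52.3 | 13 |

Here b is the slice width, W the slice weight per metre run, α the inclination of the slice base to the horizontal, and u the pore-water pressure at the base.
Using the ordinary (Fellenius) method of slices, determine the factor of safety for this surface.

FS = 1.03

Ordinary method of slices: FS = Σ[c'·Δl_i + (W_i cosα_i − u_i·Δl_i)·tanφ'] / Σ W_i sinα_i, with Δl_i = b_i / cosα_i.
Slice 1: Δl = 2.5/cos(-8.0°) = 2.525 m; N'_1 = 65·cos(-8.0°) − 11·2.525 = 36.6; c'Δl = 19.69; W sinα = -9.0
Slice 2: Δl = 1.5/cos4.0° = 1.504 m; N'_2 = 91·cos4.0° − 12·1.504 = 72.7; c'Δl = 11.73; W sinα = 6.3
Slice 3: Δl = 1.2/cos12.2° = 1.228 m; N'_3 = 96·cos12.2° − 32·1.228 = 54.5; c'Δl = 9.58; W sinα = 20.3
Slice 4: Δl = 1.8/cos21.6° = 1.936 m; N'_4 = 170·cos21.6° − 38·1.936 = 84.5; c'Δl = 15.10; W sinα = 62.6
Slice 5: Δl = 2.0/cos34.5° = 2.427 m; N'_5 = 151·cos34.5° − 5·2.427 = 112.3; c'Δl = 18.93; W sinα = 85.5
Slice 6: Δl = 2.3/cos52.3° = 3.761 m; N'_6 = 84·cos52.3° − 13·3.761 = 2.5; c'Δl = 29.34; W sinα = 66.5
Σc'Δl = 104.4 kN/m; ΣN' = 363.2 kN/m; ΣW sinα = 232.2 kN/m
Resisting = 104.4 + 363.2·tan20.5° = 104.4 + 135.8 = 240.1 kN/m
FS = 240.1 / 232.2 = 1.034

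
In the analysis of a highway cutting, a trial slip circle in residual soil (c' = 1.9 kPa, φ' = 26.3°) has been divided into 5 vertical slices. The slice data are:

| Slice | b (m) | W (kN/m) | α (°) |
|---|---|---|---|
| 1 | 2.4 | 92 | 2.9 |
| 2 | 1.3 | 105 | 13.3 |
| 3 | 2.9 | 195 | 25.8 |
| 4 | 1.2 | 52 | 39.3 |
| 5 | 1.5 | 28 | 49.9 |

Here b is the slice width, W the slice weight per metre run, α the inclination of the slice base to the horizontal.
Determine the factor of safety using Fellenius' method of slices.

FS = 1.38

Ordinary method of slices: FS = Σ[c'·Δl_i + (W_i cosα_i)·tanφ'] / Σ W_i sinα_i, with Δl_i = b_i / cosα_i.
Slice 1: Δl = 2.4/cos2.9° = 2.403 m; N'_1 = 92·cos2.9° = 91.9; c'Δl = 4.57; W sinα = 4.7
Slice 2: Δl = 1.3/cos13.3° = 1.336 m; N'_2 = 105·cos13.3° = 102.2; c'Δl = 2.54; W sinα = 24.2
Slice 3: Δl = 2.9/cos25.8° = 3.221 m; N'_3 = 195·cos25.8° = 175.6; c'Δl = 6.12; W sinα = 84.9
Slice 4: Δl = 1.2/cos39.3° = 1.551 m; N'_4 = 52·cos39.3° = 40.2; c'Δl = 2.95; W sinα = 32.9
Slice 5: Δl = 1.5/cos49.9° = 2.329 m; N'_5 = 28·cos49.9° = 18.0; c'Δl = 4.42; W sinα = 21.4
Σc'Δl = 20.6 kN/m; ΣN' = 427.9 kN/m; ΣW sinα = 168.0 kN/m
Resisting = 20.6 + 427.9·tan26.3° = 20.6 + 211.5 = 232.1 kN/m
FS = 232.1 / 168.0 = 1.381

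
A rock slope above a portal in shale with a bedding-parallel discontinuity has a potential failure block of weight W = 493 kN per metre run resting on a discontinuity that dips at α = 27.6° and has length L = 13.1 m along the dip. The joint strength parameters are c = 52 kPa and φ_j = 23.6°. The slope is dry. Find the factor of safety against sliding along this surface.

FS = 3.82

Resolving the block weight along and normal to the plane and applying the Mohr–Coulomb strength on the joint:
N' = W cosα = 493·cos27.6° = 436.9 kN/m
Driving force T = W sinα = 493·sin27.6° = 228.4 kN/m
Resisting force R = c·L + N'·tanφ_j = 52·13.1 + 436.9·tan23.6° = 681.2 + 190.9 = 872.1 kN/m
FS = R / T = 872.1 / 228.4 = 3.818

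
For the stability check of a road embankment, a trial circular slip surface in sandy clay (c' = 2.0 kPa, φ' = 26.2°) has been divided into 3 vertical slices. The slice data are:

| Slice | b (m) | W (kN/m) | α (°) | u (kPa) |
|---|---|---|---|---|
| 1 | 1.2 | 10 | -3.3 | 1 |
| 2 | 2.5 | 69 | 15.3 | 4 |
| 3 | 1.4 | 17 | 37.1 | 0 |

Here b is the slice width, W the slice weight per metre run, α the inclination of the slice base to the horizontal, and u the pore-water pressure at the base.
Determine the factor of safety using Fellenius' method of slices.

Ordinary method of slices: FS = Σ[c'·Δl_i + (W_i cosα_i − u_i·Δl_i)·tanφ'] / Σ W_i sinα_i, with Δl_i = b_i / cosα_i.
Slice 1: Δl = 1.2/cos(-3.3°) = 1.202 m; N'_1 = 10·cos(-3.3°) − 1·1.202 = 8.8; c'Δl = 2.40; W sinα = -0.6
Slice 2: Δl = 2.5/cos15.3° = 2.592 m; N'_2 = 69·cos15.3° − 4·2.592 = 56.2; c'Δl = 5.18; W sinα = 18.2
Slice 3: Δl = 1.4/cos37.1° = 1.755 m; N'_3 = 17·cos37.1° − 0·1.755 = 13.6; c'Δl = 3.51; W sinα = 10.3
Σc'Δl = 11.1 kN/m; ΣN' = 78.5 kN/m; ΣW sinα = 27.9 kN/m
Resisting = 11.1 + 78.5·tan26.2° = 11.1 + 38.6 = 49.7 kN/m
FS = 49.7 / 27.9 = 1.784

FS = 1.78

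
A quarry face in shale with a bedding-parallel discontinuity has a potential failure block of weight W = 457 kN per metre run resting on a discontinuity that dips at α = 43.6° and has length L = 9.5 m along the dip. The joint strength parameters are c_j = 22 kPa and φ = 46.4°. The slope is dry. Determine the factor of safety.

FS = 1.77

Resolving the block weight along and normal to the plane and applying the Mohr–Coulomb strength on the joint:
N' = W cosα = 457·cos43.6° = 330.9 kN/m
Driving force T = W sinα = 457·sin43.6° = 315.2 kN/m
Resisting force R = c_j·L + N'·tanφ = 22·9.5 + 330.9·tan46.4° = 209.0 + 347.5 = 556.5 kN/m
FS = R / T = 556.5 / 315.2 = 1.766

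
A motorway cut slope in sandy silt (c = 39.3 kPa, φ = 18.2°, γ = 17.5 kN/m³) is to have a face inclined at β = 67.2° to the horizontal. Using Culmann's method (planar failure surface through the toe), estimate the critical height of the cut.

H_c = 22.87 m

Culmann's analysis gives the critical failure plane at α_cr = (β + φ)/2 = (67.2 + 18.2)/2 = 42.7°, and the critical height
H_c = (4c/γ) · sinβ cosφ / [1 − cos(β − φ)]
    = (4·39.3/17.5) · sin67.2°·cos18.2° / [1 − cos(49.0°)]
    = 8.983 · 0.9219·0.9500 / [1 − 0.6561]
    = 8.983 · 0.8757 / 0.3439
    = 22.87 m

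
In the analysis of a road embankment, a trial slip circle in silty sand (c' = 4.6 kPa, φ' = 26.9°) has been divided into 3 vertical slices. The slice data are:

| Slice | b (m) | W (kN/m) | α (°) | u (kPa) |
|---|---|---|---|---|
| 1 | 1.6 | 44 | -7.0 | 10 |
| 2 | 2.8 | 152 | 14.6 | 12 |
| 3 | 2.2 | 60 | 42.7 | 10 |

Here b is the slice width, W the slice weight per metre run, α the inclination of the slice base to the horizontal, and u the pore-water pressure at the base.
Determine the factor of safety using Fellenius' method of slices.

Ordinary method of slices: FS = Σ[c'·Δl_i + (W_i cosα_i − u_i·Δl_i)·tanφ'] / Σ W_i sinα_i, with Δl_i = b_i / cosα_i.
Slice 1: Δl = 1.6/cos(-7.0°) = 1.612 m; N'_1 = 44·cos(-7.0°) − 10·1.612 = 27.6; c'Δl = 7.42; W sinα = -5.4
Slice 2: Δl = 2.8/cos14.6° = 2.893 m; N'_2 = 152·cos14.6° − 12·2.893 = 112.4; c'Δl = 13.31; W sinα = 38.3
Slice 3: Δl = 2.2/cos42.7° = 2.994 m; N'_3 = 60·cos42.7° − 10·2.994 = 14.2; c'Δl = 13.77; W sinα = 40.7
Σc'Δl = 34.5 kN/m; ΣN' = 154.1 kN/m; ΣW sinα = 73.6 kN/m
Resisting = 34.5 + 154.1·tan26.9° = 34.5 + 78.2 = 112.7 kN/m
FS = 112.7 / 73.6 = 1.530

FS = 1.53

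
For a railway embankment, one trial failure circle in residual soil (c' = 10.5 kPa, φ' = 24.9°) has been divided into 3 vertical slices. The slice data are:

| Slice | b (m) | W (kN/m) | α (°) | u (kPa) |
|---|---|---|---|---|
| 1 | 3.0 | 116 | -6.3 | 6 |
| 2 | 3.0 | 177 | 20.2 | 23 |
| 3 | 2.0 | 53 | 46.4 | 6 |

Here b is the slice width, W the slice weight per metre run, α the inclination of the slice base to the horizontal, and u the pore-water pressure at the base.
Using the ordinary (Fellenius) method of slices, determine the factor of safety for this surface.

Ordinary method of slices: FS = Σ[c'·Δl_i + (W_i cosα_i − u_i·Δl_i)·tanφ'] / Σ W_i sinα_i, with Δl_i = b_i / cosα_i.
Slice 1: Δl = 3.0/cos(-6.3°) = 3.018 m; N'_1 = 116·cos(-6.3°) − 6·3.018 = 97.2; c'Δl = 31.69; W sinα = -12.7
Slice 2: Δl = 3.0/cos20.2° = 3.197 m; N'_2 = 177·cos20.2° − 23·3.197 = 92.6; c'Δl = 33.56; W sinα = 61.1
Slice 3: Δl = 2.0/cos46.4° = 2.900 m; N'_3 = 53·cos46.4° − 6·2.900 = 19.1; c'Δl = 30.45; W sinα = 38.4
Σc'Δl = 95.7 kN/m; ΣN' = 208.9 kN/m; ΣW sinα = 86.8 kN/m
Resisting = 95.7 + 208.9·tan24.9° = 95.7 + 97.0 = 192.7 kN/m
FS = 192.7 / 86.8 = 2.221

FS = 2.22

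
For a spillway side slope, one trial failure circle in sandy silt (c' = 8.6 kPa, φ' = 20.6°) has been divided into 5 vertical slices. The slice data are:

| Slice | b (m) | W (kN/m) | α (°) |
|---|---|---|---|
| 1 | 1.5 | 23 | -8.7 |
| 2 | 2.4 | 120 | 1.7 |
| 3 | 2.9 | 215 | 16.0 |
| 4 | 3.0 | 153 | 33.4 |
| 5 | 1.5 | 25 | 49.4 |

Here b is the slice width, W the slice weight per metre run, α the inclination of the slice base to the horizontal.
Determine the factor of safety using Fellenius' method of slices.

FS = 1.82

Ordinary method of slices: FS = Σ[c'·Δl_i + (W_i cosα_i)·tanφ'] / Σ W_i sinα_i, with Δl_i = b_i / cosα_i.
Slice 1: Δl = 1.5/cos(-8.7°) = 1.517 m; N'_1 = 23·cos(-8.7°) = 22.7; c'Δl = 13.05; W sinα = -3.5
Slice 2: Δl = 2.4/cos1.7° = 2.401 m; N'_2 = 120·cos1.7° = 119.9; c'Δl = 20.65; W sinα = 3.6
Slice 3: Δl = 2.9/cos16.0° = 3.017 m; N'_3 = 215·cos16.0° = 206.7; c'Δl = 25.95; W sinα = 59.3
Slice 4: Δl = 3.0/cos33.4° = 3.593 m; N'_4 = 153·cos33.4° = 127.7; c'Δl = 30.90; W sinα = 84.2
Slice 5: Δl = 1.5/cos49.4° = 2.305 m; N'_5 = 25·cos49.4° = 16.3; c'Δl = 19.82; W sinα = 19.0
Σc'Δl = 110.4 kN/m; ΣN' = 493.4 kN/m; ΣW sinα = 162.5 kN/m
Resisting = 110.4 + 493.4·tan20.6° = 110.4 + 185.4 = 295.8 kN/m
FS = 295.8 / 162.5 = 1.820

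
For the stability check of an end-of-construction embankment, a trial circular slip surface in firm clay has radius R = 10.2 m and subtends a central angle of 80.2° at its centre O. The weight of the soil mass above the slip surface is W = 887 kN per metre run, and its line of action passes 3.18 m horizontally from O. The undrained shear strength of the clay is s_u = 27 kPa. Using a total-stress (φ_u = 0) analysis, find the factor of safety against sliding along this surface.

FS = 1.39

Taking moments about the centre O, the resisting moment is provided by the undrained shear strength acting along the arc:
Arc length L_a = R·θ = 10.2·(80.2°·π/180) = 10.2·1.3998 = 14.28 m
M_R = s_u·L_a·R = 27·14.28·10.2 = 3932.0 kN·m/m
M_D = W·d = 887·3.18 = 2820.7 kN·m/m
FS = M_R / M_D = 3932.0 / 2820.7 = 1.394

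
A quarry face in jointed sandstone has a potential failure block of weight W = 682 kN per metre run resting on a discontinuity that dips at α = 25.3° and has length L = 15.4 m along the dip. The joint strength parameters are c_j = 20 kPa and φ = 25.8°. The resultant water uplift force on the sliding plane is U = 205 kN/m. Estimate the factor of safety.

Resolving the block weight along and normal to the plane and applying the Mohr–Coulomb strength on the joint:
N' = W cosα − U = 682·cos25.3° − 205 = 411.6 kN/m
Driving force T = W sinα = 682·sin25.3° = 291.5 kN/m
Resisting force R = c_j·L + N'·tanφ = 20·15.4 + 411.6·tan25.8° = 308.0 + 199.0 = 507.0 kN/m
FS = R / T = 507.0 / 291.5 = 1.739

FS = 1.74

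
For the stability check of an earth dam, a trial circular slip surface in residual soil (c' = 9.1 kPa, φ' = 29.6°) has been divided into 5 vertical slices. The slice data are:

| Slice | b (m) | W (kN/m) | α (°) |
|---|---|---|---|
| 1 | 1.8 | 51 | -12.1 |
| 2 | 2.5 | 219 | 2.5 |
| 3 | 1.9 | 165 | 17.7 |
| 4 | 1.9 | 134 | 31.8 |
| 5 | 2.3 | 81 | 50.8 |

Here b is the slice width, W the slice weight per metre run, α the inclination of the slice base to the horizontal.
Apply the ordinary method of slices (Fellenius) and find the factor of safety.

FS = 2.45

Ordinary method of slices: FS = Σ[c'·Δl_i + (W_i cosα_i)·tanφ'] / Σ W_i sinα_i, with Δl_i = b_i / cosα_i.
Slice 1: Δl = 1.8/cos(-12.1°) = 1.841 m; N'_1 = 51·cos(-12.1°) = 49.9; c'Δl = 16.75; W sinα = -10.7
Slice 2: Δl = 2.5/cos2.5° = 2.502 m; N'_2 = 219·cos2.5° = 218.8; c'Δl = 22.77; W sinα = 9.6
Slice 3: Δl = 1.9/cos17.7° = 1.994 m; N'_3 = 165·cos17.7° = 157.2; c'Δl = 18.15; W sinα = 50.2
Slice 4: Δl = 1.9/cos31.8° = 2.236 m; N'_4 = 134·cos31.8° = 113.9; c'Δl = 20.34; W sinα = 70.6
Slice 5: Δl = 2.3/cos50.8° = 3.639 m; N'_5 = 81·cos50.8° = 51.2; c'Δl = 33.12; W sinα = 62.8
Σc'Δl = 111.1 kN/m; ΣN' = 590.9 kN/m; ΣW sinα = 182.4 kN/m
Resisting = 111.1 + 590.9·tan29.6° = 111.1 + 335.7 = 446.8 kN/m
FS = 446.8 / 182.4 = 2.450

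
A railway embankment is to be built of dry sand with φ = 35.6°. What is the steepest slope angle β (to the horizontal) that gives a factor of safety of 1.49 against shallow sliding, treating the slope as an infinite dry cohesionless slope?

β = 25.7°

For an infinite dry cohesionless slope FS = tanφ/tanβ, so tanβ = tanφ / FS.
tanβ = tan35.6° / 1.49 = 0.7159 / 1.49 = 0.4805
β = arctan(0.4805) = 25.66°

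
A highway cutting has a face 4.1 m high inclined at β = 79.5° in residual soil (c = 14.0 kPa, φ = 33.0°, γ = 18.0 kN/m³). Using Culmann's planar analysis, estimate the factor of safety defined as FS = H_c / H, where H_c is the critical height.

FS = 2.01

H_c = (4c/γ) · sinβ cosφ / [1 − cos(β − φ)]
    = (4·14.0/18.0) · sin79.5°·cos33.0° / [1 − cos46.5°]
    = 3.111 · 0.8246 / 0.3116 = 8.23 m
FS = H_c / H = 8.23 / 4.1 = 2.008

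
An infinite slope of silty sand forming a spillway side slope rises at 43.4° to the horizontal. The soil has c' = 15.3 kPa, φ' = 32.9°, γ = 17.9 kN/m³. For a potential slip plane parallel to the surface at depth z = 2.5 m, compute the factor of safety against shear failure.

For an infinite slope with a slip plane parallel to the surface (no pore pressure): FS = [c' + γz cos²β tanφ'] / [γz sinβ cosβ].
γz = 17.9·2.5 = 44.75 kN/m²
Numerator = 15.3 + 44.75·cos²43.4°·tan32.9° = 15.3 + 44.75·0.5279·0.6469 = 30.583 kPa
Denominator = 44.75·sin43.4°·cos43.4° = 44.75·0.6871·0.7266 = 22.340 kPa
FS = 30.583 / 22.340 = 1.369

FS = 1.37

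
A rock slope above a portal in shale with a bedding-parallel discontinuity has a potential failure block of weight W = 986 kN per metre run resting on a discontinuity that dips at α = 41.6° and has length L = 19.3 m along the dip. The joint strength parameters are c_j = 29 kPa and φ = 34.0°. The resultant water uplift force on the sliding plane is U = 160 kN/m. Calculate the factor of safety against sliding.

Resolving the block weight along and normal to the plane and applying the Mohr–Coulomb strength on the joint:
N' = W cosα − U = 986·cos41.6° − 160 = 577.3 kN/m
Driving force T = W sinα = 986·sin41.6° = 654.6 kN/m
Resisting force R = c_j·L + N'·tanφ = 29·19.3 + 577.3·tan34.0° = 559.7 + 389.4 = 949.1 kN/m
FS = R / T = 949.1 / 654.6 = 1.450

FS = 1.45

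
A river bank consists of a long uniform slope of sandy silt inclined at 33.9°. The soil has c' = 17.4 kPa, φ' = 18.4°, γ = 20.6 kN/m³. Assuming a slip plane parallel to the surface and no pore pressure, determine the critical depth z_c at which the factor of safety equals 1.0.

z_c = 3.61 m

Setting FS = 1.00 in FS = [c' + γz cos²β tanφ'] / [γz sinβ cosβ] and solving for z:
z = c' / [γ cosβ (FS·sinβ − cosβ·tanφ')]
  = 17.4 / [20.6·cos33.9°·(1.00·sin33.9° − cos33.9°·tan18.4°)]
  = 17.4 / [20.6·0.8300·(1.00·0.5577 − 0.8300·0.3327)]
  = 17.4 / 4.8155 = 3.613 m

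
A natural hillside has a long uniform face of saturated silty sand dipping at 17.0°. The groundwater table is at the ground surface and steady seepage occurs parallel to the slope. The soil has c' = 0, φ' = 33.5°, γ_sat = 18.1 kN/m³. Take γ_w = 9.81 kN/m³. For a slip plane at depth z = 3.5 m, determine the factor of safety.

FS = 0.99

With seepage parallel to the slope and the water table at the surface, the effective normal stress on the slip plane uses the buoyant unit weight γ' = γ_sat − γ_w while the driving shear stress uses γ_sat:
FS = [c' + γ' z cos²β tanφ'] / [γ_sat z sinβ cosβ]
(For c' = 0 this reduces to FS = (γ'/γ_sat)·tanφ'/tanβ.)
γ' = 18.1 − 9.81 = 8.29 kN/m³
Numerator = 0.0 + 8.29·3.5·cos²17.0°·tan33.5° = 0.0 + 8.29·3.5·0.9145·0.6619 = 17.563 kPa
Denominator = 18.1·3.5·sin17.0°·cos17.0° = 18.1·3.5·0.2924·0.9563 = 17.712 kPa
FS = 17.563 / 17.712 = 0.992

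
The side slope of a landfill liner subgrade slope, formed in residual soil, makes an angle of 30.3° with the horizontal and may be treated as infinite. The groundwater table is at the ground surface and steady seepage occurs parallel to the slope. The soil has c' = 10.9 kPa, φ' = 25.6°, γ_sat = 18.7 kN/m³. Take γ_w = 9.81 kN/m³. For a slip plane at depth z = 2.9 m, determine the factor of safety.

FS = 0.85

With seepage parallel to the slope and the water table at the surface, the effective normal stress on the slip plane uses the buoyant unit weight γ' = γ_sat − γ_w while the driving shear stress uses γ_sat:
FS = [c' + γ' z cos²β tanφ'] / [γ_sat z sinβ cosβ]
γ' = 18.7 − 9.81 = 8.89 kN/m³
Numerator = 10.9 + 8.89·2.9·cos²30.3°·tan25.6° = 10.9 + 8.89·2.9·0.7455·0.4791 = 20.108 kPa
Denominator = 18.7·2.9·sin30.3°·cos30.3° = 18.7·2.9·0.5045·0.8634 = 23.623 kPa
FS = 20.108 / 23.623 = 0.851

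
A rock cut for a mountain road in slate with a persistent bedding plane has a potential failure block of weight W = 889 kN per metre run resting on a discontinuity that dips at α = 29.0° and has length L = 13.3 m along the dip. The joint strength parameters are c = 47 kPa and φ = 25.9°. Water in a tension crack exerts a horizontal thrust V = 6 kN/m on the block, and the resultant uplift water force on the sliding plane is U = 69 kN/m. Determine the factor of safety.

FS = 2.22

Resolving the block weight along and normal to the plane and applying the Mohr–Coulomb strength on the joint:
N' = W cosα − U − V sinα = 889·cos29.0° − 69 − 6·sin29.0° = 705.6 kN/m
Driving force T = W sinα + V cosα = 889·sin29.0° + 6·cos29.0° = 436.2 kN/m
Resisting force R = c·L + N'·tanφ = 47·13.3 + 705.6·tan25.9° = 625.1 + 342.6 = 967.7 kN/m
FS = R / T = 967.7 / 436.2 = 2.218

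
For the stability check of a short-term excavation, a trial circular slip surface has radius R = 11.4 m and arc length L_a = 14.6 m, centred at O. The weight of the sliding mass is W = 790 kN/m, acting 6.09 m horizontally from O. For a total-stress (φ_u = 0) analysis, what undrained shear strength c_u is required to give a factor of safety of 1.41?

FS = c_u·L_a·R / (W·d), so c_u = FS·W·d / (L_a·R).
c_u = 1.41·790·6.09 / (14.60·11.4) = 6783.7 / 166.44 = 40.76 kPa

c_u = 40.8 kPa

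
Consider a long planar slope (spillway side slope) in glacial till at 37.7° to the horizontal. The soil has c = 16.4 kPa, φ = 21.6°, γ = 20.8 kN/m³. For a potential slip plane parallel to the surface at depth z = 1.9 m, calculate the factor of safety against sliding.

FS = 1.37

For an infinite slope with a slip plane parallel to the surface (no pore pressure): FS = [c + γz cos²β tanφ] / [γz sinβ cosβ].
γz = 20.8·1.9 = 39.52 kN/m²
Numerator = 16.4 + 39.52·cos²37.7°·tan21.6° = 16.4 + 39.52·0.6260·0.3959 = 26.196 kPa
Denominator = 39.52·sin37.7°·cos37.7° = 39.52·0.6115·0.7912 = 19.122 kPa
FS = 26.196 / 19.122 = 1.370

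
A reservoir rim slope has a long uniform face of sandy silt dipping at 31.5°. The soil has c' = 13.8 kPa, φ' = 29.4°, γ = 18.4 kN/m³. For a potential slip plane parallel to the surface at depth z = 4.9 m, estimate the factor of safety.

FS = 1.26

For an infinite slope with a slip plane parallel to the surface (no pore pressure): FS = [c' + γz cos²β tanφ'] / [γz sinβ cosβ].
γz = 18.4·4.9 = 90.16 kN/m²
Numerator = 13.8 + 90.16·cos²31.5°·tan29.4° = 13.8 + 90.16·0.7270·0.5635 = 50.733 kPa
Denominator = 90.16·sin31.5°·cos31.5° = 90.16·0.5225·0.8526 = 40.167 kPa
FS = 50.733 / 40.167 = 1.263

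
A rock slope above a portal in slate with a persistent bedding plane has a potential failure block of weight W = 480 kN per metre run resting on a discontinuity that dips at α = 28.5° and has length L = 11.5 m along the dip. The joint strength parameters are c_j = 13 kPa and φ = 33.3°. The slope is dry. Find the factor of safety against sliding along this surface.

FS = 1.86

Resolving the block weight along and normal to the plane and applying the Mohr–Coulomb strength on the joint:
N' = W cosα = 480·cos28.5° = 421.8 kN/m
Driving force T = W sinα = 480·sin28.5° = 229.0 kN/m
Resisting force R = c_j·L + N'·tanφ = 13·11.5 + 421.8·tan33.3° = 149.5 + 277.1 = 426.6 kN/m
FS = R / T = 426.6 / 229.0 = 1.863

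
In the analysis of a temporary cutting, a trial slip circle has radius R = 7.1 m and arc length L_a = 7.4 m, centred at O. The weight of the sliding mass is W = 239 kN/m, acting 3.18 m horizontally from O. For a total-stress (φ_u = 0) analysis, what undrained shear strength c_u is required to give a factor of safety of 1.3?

c_u = 18.8 kPa

FS = c_u·L_a·R / (W·d), so c_u = FS·W·d / (L_a·R).
c_u = 1.3·239·3.18 / (7.40·7.1) = 988.0 / 52.54 = 18.81 kPa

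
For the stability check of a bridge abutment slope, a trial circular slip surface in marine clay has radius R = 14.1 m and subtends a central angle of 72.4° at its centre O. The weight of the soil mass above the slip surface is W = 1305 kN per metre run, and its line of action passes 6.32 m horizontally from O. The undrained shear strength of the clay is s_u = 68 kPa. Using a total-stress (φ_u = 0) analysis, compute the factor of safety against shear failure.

FS = 2.07

Taking moments about the centre O, the resisting moment is provided by the undrained shear strength acting along the arc:
Arc length L_a = R·θ = 14.1·(72.4°·π/180) = 14.1·1.2636 = 17.82 m
M_R = s_u·L_a·R = 68·17.82·14.1 = 17083.0 kN·m/m
M_D = W·d = 1305·6.32 = 8247.6 kN·m/m
FS = M_R / M_D = 17083.0 / 8247.6 = 2.071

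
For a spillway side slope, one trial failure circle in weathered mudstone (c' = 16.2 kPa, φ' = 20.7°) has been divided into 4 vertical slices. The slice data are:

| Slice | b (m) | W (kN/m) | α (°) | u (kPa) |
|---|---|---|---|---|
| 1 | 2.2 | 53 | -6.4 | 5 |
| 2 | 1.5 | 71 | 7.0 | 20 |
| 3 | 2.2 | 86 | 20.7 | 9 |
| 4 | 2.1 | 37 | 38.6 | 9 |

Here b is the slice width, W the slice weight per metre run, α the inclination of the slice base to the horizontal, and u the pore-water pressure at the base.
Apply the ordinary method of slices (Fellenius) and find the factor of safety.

FS = 3.51

Ordinary method of slices: FS = Σ[c'·Δl_i + (W_i cosα_i − u_i·Δl_i)·tanφ'] / Σ W_i sinα_i, with Δl_i = b_i / cosα_i.
Slice 1: Δl = 2.2/cos(-6.4°) = 2.214 m; N'_1 = 53·cos(-6.4°) − 5·2.214 = 41.6; c'Δl = 35.86; W sinα = -5.9
Slice 2: Δl = 1.5/cos7.0° = 1.511 m; N'_2 = 71·cos7.0° − 20·1.511 = 40.2; c'Δl = 24.48; W sinα = 8.7
Slice 3: Δl = 2.2/cos20.7° = 2.352 m; N'_3 = 86·cos20.7° − 9·2.352 = 59.3; c'Δl = 38.10; W sinα = 30.4
Slice 4: Δl = 2.1/cos38.6° = 2.687 m; N'_4 = 37·cos38.6° − 9·2.687 = 4.7; c'Δl = 43.53; W sinα = 23.1
Σc'Δl = 142.0 kN/m; ΣN' = 145.9 kN/m; ΣW sinα = 56.2 kN/m
Resisting = 142.0 + 145.9·tan20.7° = 142.0 + 55.1 = 197.1 kN/m
FS = 197.1 / 56.2 = 3.505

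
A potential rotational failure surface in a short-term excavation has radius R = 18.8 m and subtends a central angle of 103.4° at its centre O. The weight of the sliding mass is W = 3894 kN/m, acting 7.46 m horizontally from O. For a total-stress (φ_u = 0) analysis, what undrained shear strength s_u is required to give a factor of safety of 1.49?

s_u = 67.9 kPa

FS = s_u·L_a·R / (W·d), so s_u = FS·W·d / (L_a·R).
Arc length L_a = R·θ = 18.8·(103.4°·π/180) = 18.8·1.8047 = 33.93 m
s_u = 1.49·3894·7.46 / (33.93·18.8) = 43283.4 / 637.84 = 67.86 kPa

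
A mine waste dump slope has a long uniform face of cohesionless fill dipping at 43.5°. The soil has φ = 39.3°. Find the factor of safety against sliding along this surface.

FS = 0.86

For a dry cohesionless infinite slope the factor of safety is FS = tanφ / tanβ.
FS = tan39.3° / tan43.5° = 0.8185 / 0.9490 = 0.863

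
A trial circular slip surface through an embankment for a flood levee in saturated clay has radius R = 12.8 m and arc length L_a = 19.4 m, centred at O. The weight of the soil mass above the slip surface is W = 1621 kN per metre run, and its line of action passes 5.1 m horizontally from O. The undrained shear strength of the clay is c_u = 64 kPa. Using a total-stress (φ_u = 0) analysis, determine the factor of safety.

FS = 1.92

Taking moments about the centre O, the resisting moment is provided by the undrained shear strength acting along the arc:
M_R = c_u·L_a·R = 64·19.40·12.8 = 15892.5 kN·m/m
M_D = W·d = 1621·5.1 = 8267.1 kN·m/m
FS = M_R / M_D = 15892.5 / 8267.1 = 1.922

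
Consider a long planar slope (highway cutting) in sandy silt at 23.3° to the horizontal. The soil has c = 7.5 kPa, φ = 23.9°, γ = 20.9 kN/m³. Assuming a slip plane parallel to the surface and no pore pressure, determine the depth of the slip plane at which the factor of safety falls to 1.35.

Setting FS = 1.35 in FS = [c + γz cos²β tanφ] / [γz sinβ cosβ] and solving for z:
z = c / [γ cosβ (FS·sinβ − cosβ·tanφ)]
  = 7.5 / [20.9·cos23.3°·(1.35·sin23.3° − cos23.3°·tan23.9°)]
  = 7.5 / [20.9·0.9184·(1.35·0.3955 − 0.9184·0.4431)]
  = 7.5 / 2.4376 = 3.077 m

z = 3.08 m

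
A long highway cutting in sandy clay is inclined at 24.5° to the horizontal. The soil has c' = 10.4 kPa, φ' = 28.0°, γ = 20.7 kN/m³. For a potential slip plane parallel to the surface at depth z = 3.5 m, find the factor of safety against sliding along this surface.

FS = 1.55

For an infinite slope with a slip plane parallel to the surface (no pore pressure): FS = [c' + γz cos²β tanφ'] / [γz sinβ cosβ].
γz = 20.7·3.5 = 72.45 kN/m²
Numerator = 10.4 + 72.45·cos²24.5°·tan28.0° = 10.4 + 72.45·0.8280·0.5317 = 42.298 kPa
Denominator = 72.45·sin24.5°·cos24.5° = 72.45·0.4147·0.9100 = 27.339 kPa
FS = 42.298 / 27.339 = 1.547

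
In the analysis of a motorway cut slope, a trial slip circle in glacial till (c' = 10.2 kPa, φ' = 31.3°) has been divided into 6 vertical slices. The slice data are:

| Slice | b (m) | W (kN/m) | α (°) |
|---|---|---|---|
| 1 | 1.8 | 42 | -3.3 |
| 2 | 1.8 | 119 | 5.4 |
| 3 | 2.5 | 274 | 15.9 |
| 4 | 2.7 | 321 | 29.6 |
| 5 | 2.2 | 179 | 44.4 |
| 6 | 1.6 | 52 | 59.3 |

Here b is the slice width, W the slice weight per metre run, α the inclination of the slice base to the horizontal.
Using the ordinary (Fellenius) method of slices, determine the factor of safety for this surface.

Ordinary method of slices: FS = Σ[c'·Δl_i + (W_i cosα_i)·tanφ'] / Σ W_i sinα_i, with Δl_i = b_i / cosα_i.
Slice 1: Δl = 1.8/cos(-3.3°) = 1.803 m; N'_1 = 42·cos(-3.3°) = 41.9; c'Δl = 18.39; W sinα = -2.4
Slice 2: Δl = 1.8/cos5.4° = 1.808 m; N'_2 = 119·cos5.4° = 118.5; c'Δl = 18.44; W sinα = 11.2
Slice 3: Δl = 2.5/cos15.9° = 2.599 m; N'_3 = 274·cos15.9° = 263.5; c'Δl = 26.51; W sinα = 75.1
Slice 4: Δl = 2.7/cos29.6° = 3.105 m; N'_4 = 321·cos29.6° = 279.1; c'Δl = 31.67; W sinα = 158.6
Slice 5: Δl = 2.2/cos44.4° = 3.079 m; N'_5 = 179·cos44.4° = 127.9; c'Δl = 31.41; W sinα = 125.2
Slice 6: Δl = 1.6/cos59.3° = 3.134 m; N'_6 = 52·cos59.3° = 26.5; c'Δl = 31.97; W sinα = 44.7
Σc'Δl = 158.4 kN/m; ΣN' = 857.5 kN/m; ΣW sinα = 412.4 kN/m
Resisting = 158.4 + 857.5·tan31.3° = 158.4 + 521.3 = 679.7 kN/m
FS = 679.7 / 412.4 = 1.648

FS = 1.65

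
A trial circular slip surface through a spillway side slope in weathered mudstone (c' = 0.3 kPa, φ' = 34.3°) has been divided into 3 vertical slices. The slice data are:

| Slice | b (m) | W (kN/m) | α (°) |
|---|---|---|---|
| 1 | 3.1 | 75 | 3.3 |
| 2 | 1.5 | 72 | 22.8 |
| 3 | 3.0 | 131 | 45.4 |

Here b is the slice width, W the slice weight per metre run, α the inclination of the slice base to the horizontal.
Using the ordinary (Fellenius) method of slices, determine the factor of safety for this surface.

FS = 1.29

Ordinary method of slices: FS = Σ[c'·Δl_i + (W_i cosα_i)·tanφ'] / Σ W_i sinα_i, with Δl_i = b_i / cosα_i.
Slice 1: Δl = 3.1/cos3.3° = 3.105 m; N'_1 = 75·cos3.3° = 74.9; c'Δl = 0.93; W sinα = 4.3
Slice 2: Δl = 1.5/cos22.8° = 1.627 m; N'_2 = 72·cos22.8° = 66.4; c'Δl = 0.49; W sinα = 27.9
Slice 3: Δl = 3.0/cos45.4° = 4.273 m; N'_3 = 131·cos45.4° = 92.0; c'Δl = 1.28; W sinα = 93.3
Σc'Δl = 2.7 kN/m; ΣN' = 233.2 kN/m; ΣW sinα = 125.5 kN/m
Resisting = 2.7 + 233.2·tan34.3° = 2.7 + 159.1 = 161.8 kN/m
FS = 161.8 / 125.5 = 1.289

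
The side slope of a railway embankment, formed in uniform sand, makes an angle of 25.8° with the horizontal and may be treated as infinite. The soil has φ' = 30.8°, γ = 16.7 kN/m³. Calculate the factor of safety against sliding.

FS = 1.23

For a dry cohesionless infinite slope the factor of safety is FS = tanφ' / tanβ.
FS = tan30.8° / tan25.8° = 0.5961 / 0.4834 = 1.233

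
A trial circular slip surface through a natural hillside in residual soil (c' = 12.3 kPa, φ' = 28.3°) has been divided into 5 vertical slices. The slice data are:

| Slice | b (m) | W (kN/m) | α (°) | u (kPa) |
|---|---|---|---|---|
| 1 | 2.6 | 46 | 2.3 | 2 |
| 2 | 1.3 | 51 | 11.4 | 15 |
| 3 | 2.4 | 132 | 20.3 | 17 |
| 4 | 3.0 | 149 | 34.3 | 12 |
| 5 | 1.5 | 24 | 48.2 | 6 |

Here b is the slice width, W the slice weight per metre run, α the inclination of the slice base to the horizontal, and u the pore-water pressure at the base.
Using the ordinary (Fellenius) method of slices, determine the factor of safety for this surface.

Ordinary method of slices: FS = Σ[c'·Δl_i + (W_i cosα_i − u_i·Δl_i)·tanφ'] / Σ W_i sinα_i, with Δl_i = b_i / cosα_i.
Slice 1: Δl = 2.6/cos2.3° = 2.602 m; N'_1 = 46·cos2.3° − 2·2.602 = 40.8; c'Δl = 32.01; W sinα = 1.8
Slice 2: Δl = 1.3/cos11.4° = 1.326 m; N'_2 = 51·cos11.4° − 15·1.326 = 30.1; c'Δl = 16.31; W sinα = 10.1
Slice 3: Δl = 2.4/cos20.3° = 2.559 m; N'_3 = 132·cos20.3° − 17·2.559 = 80.3; c'Δl = 31.47; W sinα = 45.8
Slice 4: Δl = 3.0/cos34.3° = 3.632 m; N'_4 = 149·cos34.3° − 12·3.632 = 79.5; c'Δl = 44.67; W sinα = 84.0
Slice 5: Δl = 1.5/cos48.2° = 2.250 m; N'_5 = 24·cos48.2° − 6·2.250 = 2.5; c'Δl = 27.68; W sinα = 17.9
Σc'Δl = 152.1 kN/m; ΣN' = 233.2 kN/m; ΣW sinα = 159.6 kN/m
Resisting = 152.1 + 233.2·tan28.3° = 152.1 + 125.5 = 277.7 kN/m
FS = 277.7 / 159.6 = 1.740

FS = 1.74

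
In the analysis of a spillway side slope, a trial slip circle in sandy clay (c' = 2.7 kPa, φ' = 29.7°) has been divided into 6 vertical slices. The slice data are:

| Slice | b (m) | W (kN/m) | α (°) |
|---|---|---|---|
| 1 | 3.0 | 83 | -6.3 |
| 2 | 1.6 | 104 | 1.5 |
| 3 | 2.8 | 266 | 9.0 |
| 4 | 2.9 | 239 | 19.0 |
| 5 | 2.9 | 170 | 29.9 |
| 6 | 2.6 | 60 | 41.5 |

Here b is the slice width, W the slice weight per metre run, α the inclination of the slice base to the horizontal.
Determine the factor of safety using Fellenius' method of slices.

FS = 2.28

Ordinary method of slices: FS = Σ[c'·Δl_i + (W_i cosα_i)·tanφ'] / Σ W_i sinα_i, with Δl_i = b_i / cosα_i.
Slice 1: Δl = 3.0/cos(-6.3°) = 3.018 m; N'_1 = 83·cos(-6.3°) = 82.5; c'Δl = 8.15; W sinα = -9.1
Slice 2: Δl = 1.6/cos1.5° = 1.601 m; N'_2 = 104·cos1.5° = 104.0; c'Δl = 4.32; W sinα = 2.7
Slice 3: Δl = 2.8/cos9.0° = 2.835 m; N'_3 = 266·cos9.0° = 262.7; c'Δl = 7.65; W sinα = 41.6
Slice 4: Δl = 2.9/cos19.0° = 3.067 m; N'_4 = 239·cos19.0° = 226.0; c'Δl = 8.28; W sinα = 77.8
Slice 5: Δl = 2.9/cos29.9° = 3.345 m; N'_5 = 170·cos29.9° = 147.4; c'Δl = 9.03; W sinα = 84.7
Slice 6: Δl = 2.6/cos41.5° = 3.472 m; N'_6 = 60·cos41.5° = 44.9; c'Δl = 9.37; W sinα = 39.8
Σc'Δl = 46.8 kN/m; ΣN' = 867.5 kN/m; ΣW sinα = 237.5 kN/m
Resisting = 46.8 + 867.5·tan29.7° = 46.8 + 494.8 = 541.6 kN/m
FS = 541.6 / 237.5 = 2.280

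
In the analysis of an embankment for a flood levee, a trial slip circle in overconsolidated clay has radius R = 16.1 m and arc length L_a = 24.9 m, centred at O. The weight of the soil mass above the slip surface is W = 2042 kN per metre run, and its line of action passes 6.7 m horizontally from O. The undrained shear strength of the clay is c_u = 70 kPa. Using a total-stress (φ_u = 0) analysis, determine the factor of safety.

Taking moments about the centre O, the resisting moment is provided by the undrained shear strength acting along the arc:
M_R = c_u·L_a·R = 70·24.90·16.1 = 28062.3 kN·m/m
M_D = W·d = 2042·6.7 = 13681.4 kN·m/m
FS = M_R / M_D = 28062.3 / 13681.4 = 2.051

FS = 2.05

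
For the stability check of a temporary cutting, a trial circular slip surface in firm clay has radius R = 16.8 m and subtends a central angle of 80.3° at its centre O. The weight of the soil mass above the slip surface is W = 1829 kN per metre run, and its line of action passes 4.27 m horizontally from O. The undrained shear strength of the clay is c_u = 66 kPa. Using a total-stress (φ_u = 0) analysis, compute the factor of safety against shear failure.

Taking moments about the centre O, the resisting moment is provided by the undrained shear strength acting along the arc:
Arc length L_a = R·θ = 16.8·(80.3°·π/180) = 16.8·1.4015 = 23.55 m
M_R = c_u·L_a·R = 66·23.55·16.8 = 26106.9 kN·m/m
M_D = W·d = 1829·4.27 = 7809.8 kN·m/m
FS = M_R / M_D = 26106.9 / 7809.8 = 3.343

FS = 3.34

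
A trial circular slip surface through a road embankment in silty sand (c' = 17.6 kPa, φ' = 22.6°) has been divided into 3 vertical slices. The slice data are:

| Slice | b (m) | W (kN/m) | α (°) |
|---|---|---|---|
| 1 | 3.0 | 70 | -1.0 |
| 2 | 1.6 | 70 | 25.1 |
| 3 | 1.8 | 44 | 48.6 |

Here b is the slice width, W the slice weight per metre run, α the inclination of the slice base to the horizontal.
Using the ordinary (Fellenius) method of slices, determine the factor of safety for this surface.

Ordinary method of slices: FS = Σ[c'·Δl_i + (W_i cosα_i)·tanφ'] / Σ W_i sinα_i, with Δl_i = b_i / cosα_i.
Slice 1: Δl = 3.0/cos(-1.0°) = 3.000 m; N'_1 = 70·cos(-1.0°) = 70.0; c'Δl = 52.81; W sinα = -1.2
Slice 2: Δl = 1.6/cos25.1° = 1.767 m; N'_2 = 70·cos25.1° = 63.4; c'Δl = 31.10; W sinα = 29.7
Slice 3: Δl = 1.8/cos48.6° = 2.722 m; N'_3 = 44·cos48.6° = 29.1; c'Δl = 47.90; W sinα = 33.0
Σc'Δl = 131.8 kN/m; ΣN' = 162.5 kN/m; ΣW sinα = 61.5 kN/m
Resisting = 131.8 + 162.5·tan22.6° = 131.8 + 67.6 = 199.4 kN/m
FS = 199.4 / 61.5 = 3.244

FS = 3.24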